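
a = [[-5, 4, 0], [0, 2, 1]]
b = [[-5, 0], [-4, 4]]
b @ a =[[25, -20, 0], [20, -8, 4]]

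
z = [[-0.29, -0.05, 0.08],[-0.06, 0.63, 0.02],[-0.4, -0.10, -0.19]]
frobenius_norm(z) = 0.84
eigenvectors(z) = [[0.12-0.39j, 0.12+0.39j, 0.06+0.00j], [-0.01-0.03j, (-0.01+0.03j), -0.99+0.00j], [0.91+0.00j, (0.91-0j), 0.09+0.00j]]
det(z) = 0.06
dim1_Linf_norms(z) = [0.29, 0.63, 0.4]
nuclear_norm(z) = 1.32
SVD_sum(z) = [[-0.01, -0.08, -0.01], [0.08, 0.61, 0.06], [-0.02, -0.16, -0.02]] + [[-0.25, 0.04, -0.05], [-0.14, 0.02, -0.03], [-0.4, 0.06, -0.09]] + [[-0.03, -0.01, 0.14], [0.0, 0.0, -0.01], [0.02, 0.01, -0.09]]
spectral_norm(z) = 0.64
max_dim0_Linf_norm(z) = 0.63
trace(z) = 0.15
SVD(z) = [[0.12, 0.5, -0.85], [-0.96, 0.29, 0.03], [0.26, 0.81, 0.52]] @ diag([0.6435067104999566, 0.5066198154558298, 0.1709838475676183]) @ [[-0.13, -0.99, -0.09], [-0.97, 0.14, -0.21], [0.23, 0.06, -0.97]]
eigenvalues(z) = [(-0.24+0.17j), (-0.24-0.17j), (0.63+0j)]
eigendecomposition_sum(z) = [[(-0.15+0.05j), (-0.01+0.01j), 0.04+0.06j],[(-0.01+0.01j), (-0+0j), 0j],[-0.20-0.28j, -0.02-0.01j, -0.09+0.12j]] + [[-0.15-0.05j, -0.01-0.01j, (0.04-0.06j)],[(-0.01-0.01j), (-0-0j), 0.00-0.00j],[(-0.2+0.28j), (-0.02+0.01j), -0.09-0.12j]] + [[0.00-0.00j, -0.04+0.00j, -0.00-0.00j],[-0.05+0.00j, 0.63-0.00j, (0.01+0j)],[-0j, -0.06+0.00j, -0.00-0.00j]]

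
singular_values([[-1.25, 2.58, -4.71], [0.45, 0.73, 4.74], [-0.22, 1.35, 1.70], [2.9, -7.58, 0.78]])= [9.09, 6.49, 0.28]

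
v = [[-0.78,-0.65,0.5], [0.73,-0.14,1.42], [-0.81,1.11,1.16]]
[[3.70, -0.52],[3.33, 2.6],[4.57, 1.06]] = v @ [[-1.99, 1.13], [-0.77, 0.43], [3.29, 1.29]]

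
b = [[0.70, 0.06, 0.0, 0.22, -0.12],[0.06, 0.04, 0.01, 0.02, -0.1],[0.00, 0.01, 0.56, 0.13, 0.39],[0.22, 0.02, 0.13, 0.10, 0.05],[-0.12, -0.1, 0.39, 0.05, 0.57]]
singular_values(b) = [0.99, 0.78, 0.19, 0.0, 0.0]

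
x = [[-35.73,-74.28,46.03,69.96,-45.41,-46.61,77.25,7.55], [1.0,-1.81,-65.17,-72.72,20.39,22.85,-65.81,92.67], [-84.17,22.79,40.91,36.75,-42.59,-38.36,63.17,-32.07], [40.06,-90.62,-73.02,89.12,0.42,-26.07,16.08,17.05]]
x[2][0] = -84.17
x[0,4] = -45.41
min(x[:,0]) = -84.17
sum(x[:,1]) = -143.92000000000002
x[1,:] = [1.0, -1.81, -65.17, -72.72, 20.39, 22.85, -65.81, 92.67]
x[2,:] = [-84.17, 22.79, 40.91, 36.75, -42.59, -38.36, 63.17, -32.07]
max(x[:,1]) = 22.79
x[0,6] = 77.25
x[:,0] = [-35.73, 1.0, -84.17, 40.06]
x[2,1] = 22.79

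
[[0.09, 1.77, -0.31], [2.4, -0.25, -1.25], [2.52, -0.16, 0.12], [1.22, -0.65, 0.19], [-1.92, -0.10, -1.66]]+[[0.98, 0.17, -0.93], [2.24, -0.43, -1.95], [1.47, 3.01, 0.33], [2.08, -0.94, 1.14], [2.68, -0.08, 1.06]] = [[1.07, 1.94, -1.24], [4.64, -0.68, -3.20], [3.99, 2.85, 0.45], [3.3, -1.59, 1.33], [0.76, -0.18, -0.60]]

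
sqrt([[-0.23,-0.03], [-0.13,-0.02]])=[[0.00+0.47j, 0.05j],[0.24j, 0.00+0.08j]]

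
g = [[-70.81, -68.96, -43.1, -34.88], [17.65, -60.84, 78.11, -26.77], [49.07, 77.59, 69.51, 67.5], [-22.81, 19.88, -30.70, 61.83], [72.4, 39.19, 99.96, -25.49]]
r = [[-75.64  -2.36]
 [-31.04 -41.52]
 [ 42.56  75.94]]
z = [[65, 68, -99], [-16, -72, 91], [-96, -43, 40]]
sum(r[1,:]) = -72.56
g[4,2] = 99.96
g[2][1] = 77.59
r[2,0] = 42.56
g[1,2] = 78.11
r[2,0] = 42.56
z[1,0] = -16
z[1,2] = 91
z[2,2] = 40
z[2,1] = -43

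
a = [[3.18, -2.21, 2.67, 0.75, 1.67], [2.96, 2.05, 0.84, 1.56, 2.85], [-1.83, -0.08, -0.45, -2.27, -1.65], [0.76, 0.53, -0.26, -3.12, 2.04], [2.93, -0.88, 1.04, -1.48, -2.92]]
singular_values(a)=[6.89, 5.12, 4.0, 2.68, 0.59]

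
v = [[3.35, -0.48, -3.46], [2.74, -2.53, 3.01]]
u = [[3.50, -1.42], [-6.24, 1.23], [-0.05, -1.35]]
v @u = [[14.89, -0.68], [25.23, -11.07]]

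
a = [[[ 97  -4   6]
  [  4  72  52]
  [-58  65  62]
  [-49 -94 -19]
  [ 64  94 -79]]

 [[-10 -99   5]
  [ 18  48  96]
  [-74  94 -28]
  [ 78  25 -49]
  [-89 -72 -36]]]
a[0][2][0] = -58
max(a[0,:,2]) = 62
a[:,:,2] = [[6, 52, 62, -19, -79], [5, 96, -28, -49, -36]]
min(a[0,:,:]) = -94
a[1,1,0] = 18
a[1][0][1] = -99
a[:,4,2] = [-79, -36]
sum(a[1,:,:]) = -93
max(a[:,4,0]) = 64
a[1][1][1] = 48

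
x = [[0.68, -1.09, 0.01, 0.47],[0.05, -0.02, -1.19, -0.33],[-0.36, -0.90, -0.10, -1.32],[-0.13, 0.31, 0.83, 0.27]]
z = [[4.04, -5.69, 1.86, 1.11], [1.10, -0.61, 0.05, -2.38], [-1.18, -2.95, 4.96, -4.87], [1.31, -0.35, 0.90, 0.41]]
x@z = [[2.15, -3.40, 1.68, 3.49], [1.15, 3.35, -6.11, 5.76], [-4.06, 3.35, -2.4, 1.69], [-0.81, -1.99, 4.13, -4.81]]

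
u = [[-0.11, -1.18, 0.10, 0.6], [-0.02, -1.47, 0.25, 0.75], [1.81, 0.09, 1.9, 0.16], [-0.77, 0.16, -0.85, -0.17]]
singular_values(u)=[2.89, 2.12, 0.01, 0.0]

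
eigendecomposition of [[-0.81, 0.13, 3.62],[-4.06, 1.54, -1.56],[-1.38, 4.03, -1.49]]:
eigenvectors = [[(0.12+0.48j), 0.12-0.48j, -0.73+0.00j], [(-0.64+0j), -0.64-0.00j, -0.46+0.00j], [-0.44+0.40j, (-0.44-0.4j), (0.5+0j)]]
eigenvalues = [(1.22+3.97j), (1.22-3.97j), (-3.2+0j)]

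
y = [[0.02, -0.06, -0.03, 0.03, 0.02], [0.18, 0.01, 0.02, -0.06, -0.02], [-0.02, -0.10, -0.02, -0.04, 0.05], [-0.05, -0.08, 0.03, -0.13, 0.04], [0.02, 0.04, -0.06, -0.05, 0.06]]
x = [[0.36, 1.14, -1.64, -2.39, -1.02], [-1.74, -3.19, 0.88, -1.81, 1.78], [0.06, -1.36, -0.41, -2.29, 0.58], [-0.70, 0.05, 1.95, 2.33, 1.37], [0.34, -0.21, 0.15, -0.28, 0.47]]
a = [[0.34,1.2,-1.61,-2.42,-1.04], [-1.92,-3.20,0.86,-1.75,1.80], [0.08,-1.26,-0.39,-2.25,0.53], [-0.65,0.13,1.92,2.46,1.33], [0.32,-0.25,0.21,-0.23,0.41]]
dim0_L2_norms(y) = [0.19, 0.15, 0.08, 0.16, 0.09]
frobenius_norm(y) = 0.31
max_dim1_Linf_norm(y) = 0.18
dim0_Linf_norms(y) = [0.18, 0.1, 0.06, 0.13, 0.06]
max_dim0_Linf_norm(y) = 0.18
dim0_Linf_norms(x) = [1.74, 3.19, 1.95, 2.39, 1.78]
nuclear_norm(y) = 0.60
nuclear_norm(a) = 11.76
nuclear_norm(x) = 11.69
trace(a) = -0.38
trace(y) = -0.06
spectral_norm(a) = 5.05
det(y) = -0.00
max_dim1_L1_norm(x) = 9.4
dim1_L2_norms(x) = [3.3, 4.52, 2.76, 3.41, 0.69]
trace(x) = -0.44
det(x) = 0.51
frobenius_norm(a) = 7.18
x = a + y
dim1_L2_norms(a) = [3.33, 4.58, 2.66, 3.46, 0.66]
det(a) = -0.00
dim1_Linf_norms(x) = [2.39, 3.19, 2.29, 2.33, 0.47]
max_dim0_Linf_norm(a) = 3.2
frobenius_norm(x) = 7.14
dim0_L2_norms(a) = [2.08, 3.65, 2.69, 4.48, 2.56]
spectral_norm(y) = 0.20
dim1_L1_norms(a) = [6.61, 9.53, 4.51, 6.49, 1.42]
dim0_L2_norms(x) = [1.94, 3.66, 2.73, 4.44, 2.58]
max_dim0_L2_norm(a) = 4.48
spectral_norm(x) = 5.05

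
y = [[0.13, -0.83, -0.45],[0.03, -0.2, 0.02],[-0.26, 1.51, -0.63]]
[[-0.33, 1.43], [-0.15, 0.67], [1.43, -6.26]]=y @ [[-0.27, 1.17], [0.66, -2.90], [-0.57, 2.51]]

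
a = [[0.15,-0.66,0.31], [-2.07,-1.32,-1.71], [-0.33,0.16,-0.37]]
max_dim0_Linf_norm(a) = 2.07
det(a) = 0.01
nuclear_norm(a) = 3.85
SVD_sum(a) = [[0.0, 0.0, 0.0], [-2.08, -1.28, -1.73], [-0.26, -0.16, -0.22]] + [[0.15, -0.66, 0.31], [0.01, -0.04, 0.02], [-0.07, 0.32, -0.15]] + [[0.0,-0.0,-0.0], [-0.00,0.0,0.00], [0.00,-0.0,-0.00]]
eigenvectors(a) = [[0.31, 0.76, -0.69],[0.95, -0.49, 0.16],[-0.03, -0.43, 0.71]]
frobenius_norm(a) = 3.13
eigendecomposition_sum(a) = [[-0.53,-0.47,-0.41], [-1.64,-1.44,-1.26], [0.06,0.05,0.04]] + [[0.67, -0.19, 0.69], [-0.43, 0.12, -0.45], [-0.37, 0.11, -0.39]] + [[0.01, -0.00, 0.02], [-0.00, 0.0, -0.01], [-0.01, 0.0, -0.02]]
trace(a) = -1.54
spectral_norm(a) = 3.01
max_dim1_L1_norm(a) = 5.1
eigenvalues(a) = [-1.93, 0.4, -0.01]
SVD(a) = [[-0.0,-0.9,0.44], [0.99,-0.06,-0.11], [0.12,0.44,0.89]] @ diag([3.014923688734087, 0.8289874846745721, 0.003860228356790558]) @ [[-0.69, -0.43, -0.58], [-0.2, 0.89, -0.42], [0.69, -0.17, -0.7]]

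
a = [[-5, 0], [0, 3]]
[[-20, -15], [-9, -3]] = a @ [[4, 3], [-3, -1]]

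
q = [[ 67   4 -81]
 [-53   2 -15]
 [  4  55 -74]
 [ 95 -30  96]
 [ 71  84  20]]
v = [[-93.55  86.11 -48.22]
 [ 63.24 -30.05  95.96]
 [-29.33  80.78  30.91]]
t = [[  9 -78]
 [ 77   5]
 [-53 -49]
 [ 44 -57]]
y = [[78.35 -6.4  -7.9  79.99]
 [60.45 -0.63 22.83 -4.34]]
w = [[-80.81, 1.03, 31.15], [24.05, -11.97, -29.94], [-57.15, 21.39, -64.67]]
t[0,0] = 9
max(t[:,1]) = 5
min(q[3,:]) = -30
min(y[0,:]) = -7.9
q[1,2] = -15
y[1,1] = -0.63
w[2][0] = -57.15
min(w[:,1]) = -11.97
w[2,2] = -64.67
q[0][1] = 4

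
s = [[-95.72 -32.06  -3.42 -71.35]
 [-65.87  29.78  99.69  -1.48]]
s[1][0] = -65.87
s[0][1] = -32.06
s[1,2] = 99.69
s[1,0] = -65.87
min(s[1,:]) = -65.87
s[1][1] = 29.78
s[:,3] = [-71.35, -1.48]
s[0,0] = -95.72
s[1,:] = [-65.87, 29.78, 99.69, -1.48]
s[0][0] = -95.72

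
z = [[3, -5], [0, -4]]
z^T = [[3, 0], [-5, -4]]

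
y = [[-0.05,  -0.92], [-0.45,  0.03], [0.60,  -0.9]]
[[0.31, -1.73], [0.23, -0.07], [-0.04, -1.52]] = y@[[-0.53, 0.27], [-0.31, 1.87]]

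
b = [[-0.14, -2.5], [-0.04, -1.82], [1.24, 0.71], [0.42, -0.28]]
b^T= [[-0.14, -0.04, 1.24, 0.42], [-2.5, -1.82, 0.71, -0.28]]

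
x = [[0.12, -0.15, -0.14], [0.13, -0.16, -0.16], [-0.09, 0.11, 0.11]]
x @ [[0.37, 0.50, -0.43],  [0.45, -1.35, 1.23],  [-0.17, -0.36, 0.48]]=[[0.0, 0.31, -0.30], [0.00, 0.34, -0.33], [-0.0, -0.23, 0.23]]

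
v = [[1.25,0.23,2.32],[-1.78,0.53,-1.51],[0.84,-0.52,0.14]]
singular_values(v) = [3.53, 1.13, 0.0]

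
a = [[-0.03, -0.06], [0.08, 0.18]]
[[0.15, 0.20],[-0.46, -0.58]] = a@[[2.19, -3.07], [-3.55, -1.88]]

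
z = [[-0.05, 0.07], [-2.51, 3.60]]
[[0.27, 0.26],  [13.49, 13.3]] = z@[[-3.21, -2.46], [1.51, 1.98]]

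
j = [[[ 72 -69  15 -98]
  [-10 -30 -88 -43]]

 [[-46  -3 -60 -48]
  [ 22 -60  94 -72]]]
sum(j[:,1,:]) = -187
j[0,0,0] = 72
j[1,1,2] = 94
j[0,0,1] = -69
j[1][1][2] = 94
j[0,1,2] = -88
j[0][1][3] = -43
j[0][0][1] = -69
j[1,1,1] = -60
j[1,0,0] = -46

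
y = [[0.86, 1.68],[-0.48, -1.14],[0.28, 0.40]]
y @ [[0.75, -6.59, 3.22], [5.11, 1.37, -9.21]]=[[9.23,-3.37,-12.7], [-6.19,1.60,8.95], [2.25,-1.30,-2.78]]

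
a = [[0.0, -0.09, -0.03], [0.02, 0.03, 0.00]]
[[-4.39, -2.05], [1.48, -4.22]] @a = [[-0.04, 0.33, 0.13],  [-0.08, -0.26, -0.04]]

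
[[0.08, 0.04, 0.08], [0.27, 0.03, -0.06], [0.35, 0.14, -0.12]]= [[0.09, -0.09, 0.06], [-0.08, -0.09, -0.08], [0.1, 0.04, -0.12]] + [[-0.01, 0.13, 0.02], [0.35, 0.12, 0.02], [0.25, 0.1, 0.0]]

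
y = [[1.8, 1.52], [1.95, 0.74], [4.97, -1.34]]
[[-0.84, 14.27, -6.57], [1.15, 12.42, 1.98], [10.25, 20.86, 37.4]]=y @ [[1.45, 5.1, 4.82], [-2.27, 3.35, -10.03]]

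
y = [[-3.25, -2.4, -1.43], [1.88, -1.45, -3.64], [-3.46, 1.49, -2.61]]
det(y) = -68.761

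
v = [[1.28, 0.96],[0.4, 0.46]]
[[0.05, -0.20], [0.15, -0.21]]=v @ [[-0.59, 0.52],[0.84, -0.90]]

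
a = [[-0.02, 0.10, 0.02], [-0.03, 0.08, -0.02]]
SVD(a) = [[-0.77,-0.64], [-0.64,0.77]] @ diag([0.132646930631322, 0.030079757214599608]) @ [[0.26, -0.97, -0.02], [-0.34, -0.07, -0.94]]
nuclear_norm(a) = 0.16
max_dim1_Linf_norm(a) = 0.1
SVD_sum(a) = [[-0.03, 0.1, 0.0], [-0.02, 0.08, 0.0]] + [[0.01, 0.0, 0.02], [-0.01, -0.00, -0.02]]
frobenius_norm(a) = 0.14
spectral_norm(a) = 0.13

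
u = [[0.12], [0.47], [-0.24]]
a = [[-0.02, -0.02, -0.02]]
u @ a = [[-0.00, -0.00, -0.0], [-0.01, -0.01, -0.01], [0.00, 0.0, 0.00]]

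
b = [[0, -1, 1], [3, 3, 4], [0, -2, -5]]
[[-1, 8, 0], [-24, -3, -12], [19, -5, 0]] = b @ [[-2, 0, -4], [-2, -5, 0], [-3, 3, 0]]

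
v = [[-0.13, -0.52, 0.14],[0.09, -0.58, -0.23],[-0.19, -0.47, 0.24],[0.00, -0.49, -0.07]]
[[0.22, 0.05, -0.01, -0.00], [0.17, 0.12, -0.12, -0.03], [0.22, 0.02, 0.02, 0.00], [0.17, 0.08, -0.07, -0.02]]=v @ [[0.03, 0.07, -0.02, 0.03], [-0.37, -0.14, 0.10, 0.02], [0.21, -0.13, 0.26, 0.08]]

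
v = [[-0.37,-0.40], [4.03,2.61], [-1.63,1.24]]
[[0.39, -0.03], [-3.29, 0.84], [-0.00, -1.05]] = v @ [[-0.44,0.41],[-0.58,-0.31]]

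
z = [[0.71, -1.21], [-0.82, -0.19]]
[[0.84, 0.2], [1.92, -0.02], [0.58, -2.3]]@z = [[0.43, -1.05], [1.38, -2.32], [2.30, -0.26]]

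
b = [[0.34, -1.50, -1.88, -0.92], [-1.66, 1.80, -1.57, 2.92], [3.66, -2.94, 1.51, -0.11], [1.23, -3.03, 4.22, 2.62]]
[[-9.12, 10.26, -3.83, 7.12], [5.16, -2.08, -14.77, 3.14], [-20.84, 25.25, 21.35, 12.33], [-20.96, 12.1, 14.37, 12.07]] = b@ [[-1.48, 5.39, 5.06, 1.33], [5.83, -3.56, 0.59, -3.71], [0.98, -3.06, 2.95, -2.06], [-2.14, 2.90, -0.96, 3.01]]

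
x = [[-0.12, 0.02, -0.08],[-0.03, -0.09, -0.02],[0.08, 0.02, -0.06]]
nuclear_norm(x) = 0.34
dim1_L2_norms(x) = [0.15, 0.1, 0.1]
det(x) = -0.00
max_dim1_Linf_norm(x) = 0.12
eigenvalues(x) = [(-0.09+0.08j), (-0.09-0.08j), (-0.09+0j)]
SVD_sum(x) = [[-0.13, -0.01, -0.05], [-0.04, -0.0, -0.02], [0.05, 0.01, 0.02]] + [[0.01, 0.03, -0.03], [-0.01, -0.05, 0.04], [0.01, 0.05, -0.04]] + [[0.0, -0.00, -0.00], [0.02, -0.04, -0.04], [0.02, -0.04, -0.04]]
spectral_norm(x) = 0.15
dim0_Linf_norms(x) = [0.12, 0.09, 0.08]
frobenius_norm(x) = 0.20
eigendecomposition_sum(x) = [[-0.06+0.02j, -0.00+0.03j, -0.04-0.04j], [-0.02-0.01j, -0.01+0.00j, -0.02j], [0.04+0.05j, (0.03-0j), -0.03+0.05j]] + [[(-0.06-0.02j),-0.00-0.03j,-0.04+0.04j], [(-0.02+0.01j),-0.01-0.00j,0.00+0.02j], [0.04-0.05j,0.03+0.00j,-0.03-0.05j]] + [[(-0+0j), (0.03+0j), 0.01-0.00j],[0.01-0.00j, (-0.07-0j), (-0.02+0j)],[-0j, -0.03-0.00j, -0.01+0.00j]]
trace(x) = -0.27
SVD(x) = [[-0.89, -0.45, -0.03], [-0.28, 0.60, -0.75], [0.35, -0.66, -0.66]] @ diag([0.15490389236382393, 0.1007615403223222, 0.08277618088804231]) @ [[0.93,0.09,0.36], [-0.17,-0.76,0.63], [-0.33,0.64,0.69]]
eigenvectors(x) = [[(0.69+0j),0.69-0.00j,-0.34+0.00j],[0.16+0.20j,(0.16-0.2j),(0.87+0j)],[-0.20-0.64j,-0.20+0.64j,0.36+0.00j]]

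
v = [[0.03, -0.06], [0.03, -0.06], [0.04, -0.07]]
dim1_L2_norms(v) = [0.07, 0.07, 0.08]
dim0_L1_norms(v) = [0.1, 0.19]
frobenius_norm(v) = 0.12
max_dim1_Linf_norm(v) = 0.07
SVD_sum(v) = [[0.03, -0.06], [0.03, -0.06], [0.04, -0.07]] + [[-0.0, -0.00], [-0.00, -0.00], [0.0, 0.00]]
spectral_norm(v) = 0.12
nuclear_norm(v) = 0.13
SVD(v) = [[-0.54, -0.46],[-0.54, -0.46],[-0.65, 0.76]] @ diag([0.12445231369122113, 0.003409049266569452]) @ [[-0.47, 0.88], [0.88, 0.47]]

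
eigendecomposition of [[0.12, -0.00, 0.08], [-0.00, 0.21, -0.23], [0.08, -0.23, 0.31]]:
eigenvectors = [[-0.16,0.90,-0.41], [0.61,0.42,0.67], [-0.78,0.14,0.61]]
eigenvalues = [0.51, 0.13, 0.0]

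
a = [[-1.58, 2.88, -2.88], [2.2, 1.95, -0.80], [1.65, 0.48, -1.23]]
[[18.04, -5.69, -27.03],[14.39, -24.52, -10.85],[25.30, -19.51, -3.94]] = a @[[5.86, -7.92, 1.34], [-5.29, -1.77, -5.98], [-14.77, 4.55, 2.67]]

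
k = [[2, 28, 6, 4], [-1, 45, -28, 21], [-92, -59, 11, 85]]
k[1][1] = 45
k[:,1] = [28, 45, -59]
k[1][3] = 21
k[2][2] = 11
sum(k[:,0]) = -91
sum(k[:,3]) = 110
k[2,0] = -92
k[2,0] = -92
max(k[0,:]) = 28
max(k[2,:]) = 85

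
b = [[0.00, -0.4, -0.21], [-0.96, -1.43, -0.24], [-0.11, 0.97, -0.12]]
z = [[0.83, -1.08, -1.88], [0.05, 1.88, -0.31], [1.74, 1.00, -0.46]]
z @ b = [[1.24, -0.61, 0.31], [-1.77, -3.01, -0.42], [-0.91, -2.57, -0.55]]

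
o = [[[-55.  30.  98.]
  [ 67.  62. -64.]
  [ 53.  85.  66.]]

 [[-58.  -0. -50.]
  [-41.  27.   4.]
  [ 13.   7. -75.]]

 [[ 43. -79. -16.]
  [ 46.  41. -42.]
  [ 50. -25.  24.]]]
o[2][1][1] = 41.0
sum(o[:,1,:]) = 100.0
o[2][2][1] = -25.0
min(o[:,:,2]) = -75.0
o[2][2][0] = 50.0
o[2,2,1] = -25.0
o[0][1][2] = -64.0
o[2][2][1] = -25.0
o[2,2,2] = 24.0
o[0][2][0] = 53.0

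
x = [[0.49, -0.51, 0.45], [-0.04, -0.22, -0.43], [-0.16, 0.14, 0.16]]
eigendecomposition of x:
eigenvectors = [[(0.88+0j), 0.88-0.00j, (-0.6+0j)], [0.03-0.25j, 0.03+0.25j, -0.80+0.00j], [-0.29+0.30j, (-0.29-0.3j), 0.04+0.00j]]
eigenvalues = [(0.33+0.3j), (0.33-0.3j), (-0.23+0j)]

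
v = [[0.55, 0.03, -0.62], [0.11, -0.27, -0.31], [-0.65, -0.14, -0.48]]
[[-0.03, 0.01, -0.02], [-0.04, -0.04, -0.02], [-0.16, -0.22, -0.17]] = v@ [[0.13, 0.21, 0.15], [0.01, 0.04, -0.04], [0.16, 0.17, 0.16]]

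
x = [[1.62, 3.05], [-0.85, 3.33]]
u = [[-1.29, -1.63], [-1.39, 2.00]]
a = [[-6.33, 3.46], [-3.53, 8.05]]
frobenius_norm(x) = 4.87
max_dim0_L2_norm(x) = 4.52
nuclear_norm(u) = 4.47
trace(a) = 1.72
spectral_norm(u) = 2.61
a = x @ u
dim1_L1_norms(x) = [4.67, 4.18]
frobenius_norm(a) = 11.37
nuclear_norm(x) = 6.30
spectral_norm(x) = 4.54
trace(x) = 4.95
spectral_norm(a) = 10.79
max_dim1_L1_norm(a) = 11.58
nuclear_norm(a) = 14.38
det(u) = -4.85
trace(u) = 0.71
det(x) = 7.99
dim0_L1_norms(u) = [2.68, 3.63]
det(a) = -38.74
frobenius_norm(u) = 3.20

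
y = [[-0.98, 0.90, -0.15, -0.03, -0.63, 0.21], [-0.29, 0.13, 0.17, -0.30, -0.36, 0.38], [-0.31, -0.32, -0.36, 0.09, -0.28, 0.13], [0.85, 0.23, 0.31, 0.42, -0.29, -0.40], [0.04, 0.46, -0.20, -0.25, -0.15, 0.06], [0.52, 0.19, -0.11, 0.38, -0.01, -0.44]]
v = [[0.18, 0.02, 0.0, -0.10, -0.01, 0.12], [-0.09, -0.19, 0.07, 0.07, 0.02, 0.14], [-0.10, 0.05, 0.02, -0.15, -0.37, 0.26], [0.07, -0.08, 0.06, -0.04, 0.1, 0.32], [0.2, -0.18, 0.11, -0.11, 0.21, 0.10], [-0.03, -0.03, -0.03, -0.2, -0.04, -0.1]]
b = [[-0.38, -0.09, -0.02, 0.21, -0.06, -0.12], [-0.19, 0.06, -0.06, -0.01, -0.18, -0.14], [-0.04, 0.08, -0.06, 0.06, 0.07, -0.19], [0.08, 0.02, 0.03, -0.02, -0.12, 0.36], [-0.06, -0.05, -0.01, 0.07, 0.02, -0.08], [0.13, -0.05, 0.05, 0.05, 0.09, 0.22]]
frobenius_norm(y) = 2.33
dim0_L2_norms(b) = [0.46, 0.15, 0.11, 0.24, 0.25, 0.5]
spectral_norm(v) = 0.53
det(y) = -0.00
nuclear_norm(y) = 4.52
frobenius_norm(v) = 0.84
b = y @ v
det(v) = -0.00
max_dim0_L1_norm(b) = 1.11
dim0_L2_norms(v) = [0.31, 0.28, 0.15, 0.3, 0.44, 0.47]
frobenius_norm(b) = 0.79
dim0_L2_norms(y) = [1.46, 1.11, 0.57, 0.69, 0.84, 0.75]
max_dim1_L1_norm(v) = 0.95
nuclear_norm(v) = 1.70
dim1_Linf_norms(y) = [0.98, 0.38, 0.36, 0.85, 0.46, 0.52]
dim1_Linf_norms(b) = [0.38, 0.19, 0.19, 0.36, 0.08, 0.22]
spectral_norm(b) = 0.64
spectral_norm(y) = 1.79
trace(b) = -0.16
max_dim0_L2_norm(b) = 0.5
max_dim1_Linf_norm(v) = 0.37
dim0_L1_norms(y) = [2.99, 2.23, 1.3, 1.47, 1.72, 1.62]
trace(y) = -1.38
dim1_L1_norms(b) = [0.88, 0.64, 0.5, 0.63, 0.29, 0.59]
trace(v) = 0.08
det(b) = 0.00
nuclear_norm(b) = 1.40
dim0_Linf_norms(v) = [0.2, 0.19, 0.11, 0.2, 0.37, 0.32]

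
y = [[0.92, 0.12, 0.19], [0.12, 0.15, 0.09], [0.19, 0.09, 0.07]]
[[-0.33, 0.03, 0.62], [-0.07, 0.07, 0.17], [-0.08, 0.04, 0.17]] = y@[[-0.22,  -0.03,  0.56], [0.17,  0.48,  0.62], [-0.78,  0.01,  0.14]]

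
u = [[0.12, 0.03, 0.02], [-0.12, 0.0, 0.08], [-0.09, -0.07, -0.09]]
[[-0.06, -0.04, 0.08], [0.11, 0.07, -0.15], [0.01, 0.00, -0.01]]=u@[[-0.61, -0.39, 0.79],  [0.06, 0.04, -0.08],  [0.5, 0.32, -0.65]]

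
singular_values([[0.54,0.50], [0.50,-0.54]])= [0.74, 0.74]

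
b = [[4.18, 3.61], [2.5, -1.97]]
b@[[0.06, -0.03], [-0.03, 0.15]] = [[0.14, 0.42], [0.21, -0.37]]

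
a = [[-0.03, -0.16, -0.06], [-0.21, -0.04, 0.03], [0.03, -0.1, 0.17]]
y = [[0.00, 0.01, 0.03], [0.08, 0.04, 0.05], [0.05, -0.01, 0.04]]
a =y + [[-0.03, -0.17, -0.09], [-0.29, -0.08, -0.02], [-0.02, -0.09, 0.13]]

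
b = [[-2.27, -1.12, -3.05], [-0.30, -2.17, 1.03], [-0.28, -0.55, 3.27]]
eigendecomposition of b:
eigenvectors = [[0.50, -0.95, 0.87], [-0.19, -0.31, -0.49], [-0.85, -0.07, -0.01]]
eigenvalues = [3.31, -2.86, -1.62]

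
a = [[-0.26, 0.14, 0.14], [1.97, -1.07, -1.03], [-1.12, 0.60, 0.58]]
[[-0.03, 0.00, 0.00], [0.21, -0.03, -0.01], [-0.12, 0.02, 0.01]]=a@ [[0.11, -0.02, -0.08], [-0.0, -0.06, -0.13], [0.01, 0.05, -0.01]]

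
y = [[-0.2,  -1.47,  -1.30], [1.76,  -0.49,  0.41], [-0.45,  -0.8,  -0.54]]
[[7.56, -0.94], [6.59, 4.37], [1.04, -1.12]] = y @ [[5.52, 2.18], [0.41, -0.39], [-7.13, 0.83]]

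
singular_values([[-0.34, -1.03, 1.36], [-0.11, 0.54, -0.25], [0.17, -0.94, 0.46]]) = [2.04, 0.58, 0.0]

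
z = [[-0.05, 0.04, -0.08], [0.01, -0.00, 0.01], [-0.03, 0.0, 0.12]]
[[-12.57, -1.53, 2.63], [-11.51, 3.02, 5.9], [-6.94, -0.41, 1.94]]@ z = [[0.53, -0.5, 1.31], [0.43, -0.46, 1.66], [0.28, -0.28, 0.78]]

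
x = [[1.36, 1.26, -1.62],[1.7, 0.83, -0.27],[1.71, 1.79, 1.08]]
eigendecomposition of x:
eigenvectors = [[(0.04+0.49j),0.04-0.49j,0.64+0.00j], [0.31+0.27j,0.31-0.27j,(-0.75+0j)], [0.76+0.00j,(0.76-0j),0.16+0.00j]]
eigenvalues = [(1.91+1.75j), (1.91-1.75j), (-0.55+0j)]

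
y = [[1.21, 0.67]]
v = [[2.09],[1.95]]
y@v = [[3.84]]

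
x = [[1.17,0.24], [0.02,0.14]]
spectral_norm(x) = 1.20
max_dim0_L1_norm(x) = 1.19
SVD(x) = [[-1.00, -0.04], [-0.04, 1.00]] @ diag([1.1953268205372063, 0.1330180142101571]) @ [[-0.98,-0.21],[-0.21,0.98]]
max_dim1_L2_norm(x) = 1.19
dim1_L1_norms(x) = [1.41, 0.16]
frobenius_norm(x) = 1.20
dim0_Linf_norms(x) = [1.17, 0.24]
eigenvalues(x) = [1.17, 0.14]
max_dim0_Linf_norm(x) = 1.17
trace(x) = 1.31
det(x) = 0.16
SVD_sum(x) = [[1.17, 0.25], [0.05, 0.01]] + [[0.0, -0.01],[-0.03, 0.13]]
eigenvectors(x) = [[1.00,-0.23],[0.02,0.97]]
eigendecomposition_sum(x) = [[1.17, 0.27], [0.02, 0.01]] + [[0.0,-0.03], [-0.00,0.13]]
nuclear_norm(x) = 1.33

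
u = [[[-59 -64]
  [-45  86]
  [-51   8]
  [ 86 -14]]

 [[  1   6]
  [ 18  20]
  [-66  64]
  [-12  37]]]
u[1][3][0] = -12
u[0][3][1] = -14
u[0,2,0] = -51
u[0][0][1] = -64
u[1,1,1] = 20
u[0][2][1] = 8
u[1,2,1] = 64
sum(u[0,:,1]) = 16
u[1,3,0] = -12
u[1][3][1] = 37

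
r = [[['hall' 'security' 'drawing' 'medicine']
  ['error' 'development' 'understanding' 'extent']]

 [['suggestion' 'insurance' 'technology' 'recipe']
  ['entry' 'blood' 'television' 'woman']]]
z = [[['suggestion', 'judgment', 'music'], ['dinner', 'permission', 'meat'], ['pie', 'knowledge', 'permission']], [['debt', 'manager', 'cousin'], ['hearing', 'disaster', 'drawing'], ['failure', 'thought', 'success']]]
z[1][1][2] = 'drawing'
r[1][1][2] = 'television'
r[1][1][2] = 'television'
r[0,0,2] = 'drawing'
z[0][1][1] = 'permission'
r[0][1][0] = 'error'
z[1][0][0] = 'debt'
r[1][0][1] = 'insurance'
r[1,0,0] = 'suggestion'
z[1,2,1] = 'thought'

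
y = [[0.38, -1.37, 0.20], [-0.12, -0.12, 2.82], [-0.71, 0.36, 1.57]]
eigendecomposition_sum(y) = [[(0.36+0j), (-0.33+0j), -0.99+0.00j], [-0.62+0.00j, (0.57+0j), (1.71+0j)], [(-0.55+0j), (0.51+0j), (1.51+0j)]] + [[0.01+0.41j, (-0.52-0.12j), (0.59+0.41j)], [0.25+0.21j, -0.35+0.24j, (0.56-0.14j)], [-0.08+0.08j, -0.07-0.13j, 0.03+0.19j]] + [[(0.01-0.41j), (-0.52+0.12j), 0.59-0.41j], [(0.25-0.21j), -0.35-0.24j, (0.56+0.14j)], [(-0.08-0.08j), -0.07+0.13j, 0.03-0.19j]]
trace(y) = 1.83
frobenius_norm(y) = 3.63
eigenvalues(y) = [(2.44+0j), (-0.31+0.85j), (-0.31-0.85j)]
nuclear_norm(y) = 5.19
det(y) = 2.00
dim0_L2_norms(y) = [0.81, 1.42, 3.23]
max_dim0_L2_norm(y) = 3.23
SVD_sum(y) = [[-0.02, 0.00, 0.14], [-0.39, 0.02, 2.78], [-0.23, 0.01, 1.64]] + [[0.53, -1.32, 0.08], [0.09, -0.21, 0.01], [-0.19, 0.47, -0.03]] + [[-0.13, -0.06, -0.02], [0.18, 0.07, 0.02], [-0.29, -0.12, -0.04]]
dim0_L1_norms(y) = [1.21, 1.85, 4.59]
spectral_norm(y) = 3.26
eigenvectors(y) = [[(-0.4+0j), -0.77+0.00j, -0.77-0.00j], [(0.69+0j), (-0.4+0.45j), (-0.4-0.45j)], [(0.61+0j), -0.14-0.15j, -0.14+0.15j]]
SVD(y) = [[0.04, -0.93, 0.36], [0.86, -0.15, -0.49], [0.51, 0.33, 0.8]] @ diag([3.2630693279616607, 1.5271187398528872, 0.4017299034251349]) @ [[-0.14, 0.01, 0.99],[-0.37, 0.93, -0.06],[-0.92, -0.38, -0.12]]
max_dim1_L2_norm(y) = 2.83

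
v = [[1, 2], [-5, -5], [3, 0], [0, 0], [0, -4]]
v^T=[[1, -5, 3, 0, 0], [2, -5, 0, 0, -4]]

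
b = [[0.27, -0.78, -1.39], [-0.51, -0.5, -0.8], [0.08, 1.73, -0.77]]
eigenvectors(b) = [[(-0.95+0j), 0.17+0.52j, (0.17-0.52j)], [0.24+0.00j, -0.06+0.49j, (-0.06-0.49j)], [0.22+0.00j, 0.67+0.00j, (0.67-0j)]]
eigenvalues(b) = [(0.79+0j), (-0.89+1.32j), (-0.89-1.32j)]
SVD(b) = [[-0.52, 0.68, -0.51], [-0.34, 0.38, 0.86], [0.78, 0.62, 0.04]] @ diag([1.9727955311566256, 1.7704079917447417, 0.5739628341755212]) @ [[0.05,0.98,0.20], [0.02,0.2,-0.98], [-1.0,0.05,-0.01]]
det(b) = 2.00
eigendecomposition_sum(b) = [[0.58-0.00j, (-0.62-0j), (-0.2+0j)], [(-0.15+0j), (0.16+0j), 0.05+0.00j], [(-0.13+0j), (0.14+0j), 0.05+0.00j]] + [[-0.16+0.14j, -0.08+0.71j, -0.59-0.16j], [-0.18+0.06j, (-0.33+0.55j), -0.43-0.35j], [0.11+0.24j, 0.79+0.36j, -0.41+0.63j]] + [[(-0.16-0.14j),  (-0.08-0.71j),  -0.59+0.16j], [(-0.18-0.06j),  -0.33-0.55j,  (-0.43+0.35j)], [(0.11-0.24j),  (0.79-0.36j),  -0.41-0.63j]]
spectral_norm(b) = 1.97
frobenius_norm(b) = 2.71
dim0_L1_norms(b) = [0.86, 3.01, 2.96]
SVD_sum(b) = [[-0.05, -1.01, -0.21], [-0.03, -0.66, -0.14], [0.07, 1.51, 0.31]] + [[0.03, 0.24, -1.18], [0.02, 0.14, -0.66], [0.03, 0.22, -1.08]] + [[0.29, -0.02, 0.0], [-0.49, 0.03, -0.01], [-0.02, 0.00, -0.0]]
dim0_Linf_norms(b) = [0.51, 1.73, 1.39]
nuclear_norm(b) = 4.32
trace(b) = -1.00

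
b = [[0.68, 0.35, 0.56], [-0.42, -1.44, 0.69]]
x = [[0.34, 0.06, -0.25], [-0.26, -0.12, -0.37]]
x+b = [[1.02,0.41,0.31],[-0.68,-1.56,0.32]]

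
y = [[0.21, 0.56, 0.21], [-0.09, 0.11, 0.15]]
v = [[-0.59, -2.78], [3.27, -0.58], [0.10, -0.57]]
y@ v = [[1.73, -1.03], [0.43, 0.10]]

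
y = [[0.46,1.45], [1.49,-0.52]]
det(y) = -2.40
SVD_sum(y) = [[-0.41, 0.31],[1.19, -0.91]] + [[0.87,1.14], [0.3,0.39]]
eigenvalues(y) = [1.52, -1.58]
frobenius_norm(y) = 2.19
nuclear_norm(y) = 3.10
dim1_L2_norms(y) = [1.52, 1.58]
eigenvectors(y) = [[0.81,  -0.58], [0.59,  0.81]]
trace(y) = -0.06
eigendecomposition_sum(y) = [[1.00, 0.71],  [0.73, 0.52]] + [[-0.54, 0.74], [0.76, -1.04]]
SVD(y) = [[0.32, -0.95],[-0.95, -0.32]] @ diag([1.585571566237146, 1.5134605407278658]) @ [[-0.79, 0.61], [-0.61, -0.79]]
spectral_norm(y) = 1.59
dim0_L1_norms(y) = [1.95, 1.97]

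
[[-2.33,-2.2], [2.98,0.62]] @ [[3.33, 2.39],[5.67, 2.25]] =[[-20.23, -10.52], [13.44, 8.52]]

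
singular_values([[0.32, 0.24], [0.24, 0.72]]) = [0.83, 0.21]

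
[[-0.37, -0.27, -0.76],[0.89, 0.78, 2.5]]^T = [[-0.37, 0.89], [-0.27, 0.78], [-0.76, 2.5]]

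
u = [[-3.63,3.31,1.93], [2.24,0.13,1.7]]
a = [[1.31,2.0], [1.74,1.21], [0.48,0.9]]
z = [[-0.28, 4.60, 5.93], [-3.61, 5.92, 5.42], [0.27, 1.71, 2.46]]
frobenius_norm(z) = 11.95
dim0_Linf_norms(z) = [3.61, 5.92, 5.93]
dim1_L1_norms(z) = [10.81, 14.95, 4.44]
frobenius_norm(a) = 3.35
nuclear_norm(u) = 8.01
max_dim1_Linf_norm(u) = 3.63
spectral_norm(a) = 3.29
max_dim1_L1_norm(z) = 14.95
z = a @ u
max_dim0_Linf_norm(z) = 5.93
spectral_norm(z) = 11.67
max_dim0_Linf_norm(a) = 2.0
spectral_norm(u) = 5.37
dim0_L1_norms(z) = [4.16, 12.23, 13.81]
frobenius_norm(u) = 5.98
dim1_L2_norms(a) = [2.39, 2.12, 1.02]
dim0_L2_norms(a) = [2.23, 2.5]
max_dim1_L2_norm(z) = 8.8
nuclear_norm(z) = 14.28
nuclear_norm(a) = 3.94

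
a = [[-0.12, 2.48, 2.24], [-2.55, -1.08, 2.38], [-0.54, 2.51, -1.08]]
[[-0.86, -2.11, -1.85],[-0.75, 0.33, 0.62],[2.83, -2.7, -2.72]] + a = [[-0.98, 0.37, 0.39], [-3.3, -0.75, 3.0], [2.29, -0.19, -3.8]]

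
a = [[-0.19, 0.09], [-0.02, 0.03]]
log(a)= [[-1.62+3.27j, (-0.95-1.39j)], [(0.21+0.31j), (-3.93-0.13j)]]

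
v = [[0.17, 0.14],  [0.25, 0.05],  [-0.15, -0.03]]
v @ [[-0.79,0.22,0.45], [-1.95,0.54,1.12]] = [[-0.41, 0.11, 0.23], [-0.30, 0.08, 0.17], [0.18, -0.05, -0.1]]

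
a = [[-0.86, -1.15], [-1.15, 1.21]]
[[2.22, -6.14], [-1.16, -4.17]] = a @ [[-0.57, 5.17], [-1.50, 1.47]]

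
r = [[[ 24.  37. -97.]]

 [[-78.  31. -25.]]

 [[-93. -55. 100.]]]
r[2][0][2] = 100.0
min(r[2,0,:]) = -93.0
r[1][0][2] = -25.0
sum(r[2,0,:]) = -48.0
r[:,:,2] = [[-97.0], [-25.0], [100.0]]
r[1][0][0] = -78.0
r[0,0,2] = -97.0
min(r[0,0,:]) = -97.0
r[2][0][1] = -55.0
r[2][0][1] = -55.0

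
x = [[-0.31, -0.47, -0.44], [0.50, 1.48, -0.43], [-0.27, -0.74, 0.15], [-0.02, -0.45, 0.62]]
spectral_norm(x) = 1.94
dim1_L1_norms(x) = [1.22, 2.41, 1.16, 1.09]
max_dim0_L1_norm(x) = 3.14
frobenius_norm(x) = 2.09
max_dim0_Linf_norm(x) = 1.48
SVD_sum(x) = [[-0.13, -0.37, 0.11], [0.5, 1.48, -0.43], [-0.25, -0.73, 0.21], [-0.18, -0.53, 0.15]] + [[-0.19,-0.10,-0.55], [-0.00,-0.0,-0.0], [-0.02,-0.01,-0.06], [0.16,0.08,0.47]] + [[0.00, -0.00, -0.0],[-0.0, 0.0, 0.0],[-0.00, 0.0, 0.00],[0.0, -0.0, -0.00]]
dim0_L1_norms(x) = [1.1, 3.14, 1.64]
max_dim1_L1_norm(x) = 2.41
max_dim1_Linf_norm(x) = 1.48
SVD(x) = [[-0.21, -0.76, 0.52], [0.83, -0.0, -0.02], [-0.41, -0.09, -0.68], [-0.30, 0.65, 0.52]] @ diag([1.9413562884921978, 0.7728669485594665, 0.003527173964635206]) @ [[0.31, 0.91, -0.26],[0.32, 0.16, 0.93],[0.9, -0.37, -0.24]]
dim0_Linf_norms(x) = [0.5, 1.48, 0.62]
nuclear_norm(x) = 2.72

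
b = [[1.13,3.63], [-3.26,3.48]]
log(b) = [[1.03, 1.07], [-0.96, 1.72]]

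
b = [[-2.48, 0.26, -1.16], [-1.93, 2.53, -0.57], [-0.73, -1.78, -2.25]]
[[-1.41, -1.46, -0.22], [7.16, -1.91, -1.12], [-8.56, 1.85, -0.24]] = b@[[0.48,1.04,-0.23], [3.41,-0.19,-0.49], [0.95,-1.01,0.57]]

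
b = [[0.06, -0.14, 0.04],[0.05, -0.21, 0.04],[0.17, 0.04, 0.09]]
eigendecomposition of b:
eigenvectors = [[-0.23, -0.47, -0.48], [-0.14, 0.06, -0.78], [-0.96, 0.88, 0.39]]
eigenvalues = [0.14, 0.0, -0.2]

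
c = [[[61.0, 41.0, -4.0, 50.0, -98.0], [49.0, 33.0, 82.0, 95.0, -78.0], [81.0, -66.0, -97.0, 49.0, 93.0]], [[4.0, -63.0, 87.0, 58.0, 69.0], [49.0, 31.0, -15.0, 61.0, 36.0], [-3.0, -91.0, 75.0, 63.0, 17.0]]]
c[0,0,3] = 50.0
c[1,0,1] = -63.0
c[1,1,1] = 31.0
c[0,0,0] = 61.0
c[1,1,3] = 61.0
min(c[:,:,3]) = 49.0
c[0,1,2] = 82.0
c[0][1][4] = -78.0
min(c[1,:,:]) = -91.0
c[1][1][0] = 49.0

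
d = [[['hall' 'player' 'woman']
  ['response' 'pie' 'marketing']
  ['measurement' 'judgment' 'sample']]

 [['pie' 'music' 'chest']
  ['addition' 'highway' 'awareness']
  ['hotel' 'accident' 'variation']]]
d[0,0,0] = 'hall'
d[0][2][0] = 'measurement'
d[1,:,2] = ['chest', 'awareness', 'variation']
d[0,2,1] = 'judgment'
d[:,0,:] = [['hall', 'player', 'woman'], ['pie', 'music', 'chest']]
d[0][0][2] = 'woman'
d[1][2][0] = 'hotel'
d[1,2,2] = 'variation'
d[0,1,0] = 'response'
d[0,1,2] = 'marketing'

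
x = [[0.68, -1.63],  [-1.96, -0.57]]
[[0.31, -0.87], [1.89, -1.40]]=x@ [[-0.81, 0.50],[-0.53, 0.74]]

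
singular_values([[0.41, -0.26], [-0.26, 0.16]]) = [0.57, 0.0]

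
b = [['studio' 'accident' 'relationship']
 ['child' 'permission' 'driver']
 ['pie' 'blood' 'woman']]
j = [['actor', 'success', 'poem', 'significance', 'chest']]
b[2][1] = 'blood'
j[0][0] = 'actor'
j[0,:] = ['actor', 'success', 'poem', 'significance', 'chest']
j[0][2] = 'poem'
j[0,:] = ['actor', 'success', 'poem', 'significance', 'chest']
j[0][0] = 'actor'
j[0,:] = ['actor', 'success', 'poem', 'significance', 'chest']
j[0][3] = 'significance'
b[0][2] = 'relationship'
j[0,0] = 'actor'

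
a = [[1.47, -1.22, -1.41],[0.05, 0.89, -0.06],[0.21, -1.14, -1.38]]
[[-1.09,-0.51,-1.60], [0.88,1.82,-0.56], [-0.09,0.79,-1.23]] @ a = [[-1.96, 2.70, 3.78], [1.27, 1.18, -0.58], [-0.35, 2.22, 1.78]]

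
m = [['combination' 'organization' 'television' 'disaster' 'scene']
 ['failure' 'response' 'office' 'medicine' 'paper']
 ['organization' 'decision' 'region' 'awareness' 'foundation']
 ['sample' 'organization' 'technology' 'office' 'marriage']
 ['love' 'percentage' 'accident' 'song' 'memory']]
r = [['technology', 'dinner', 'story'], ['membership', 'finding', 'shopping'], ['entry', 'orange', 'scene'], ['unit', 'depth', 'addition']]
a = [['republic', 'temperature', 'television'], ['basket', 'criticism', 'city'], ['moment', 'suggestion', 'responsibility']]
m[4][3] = 'song'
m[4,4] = 'memory'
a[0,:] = ['republic', 'temperature', 'television']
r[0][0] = 'technology'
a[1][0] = 'basket'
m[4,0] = 'love'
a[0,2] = 'television'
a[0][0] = 'republic'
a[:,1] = ['temperature', 'criticism', 'suggestion']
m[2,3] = 'awareness'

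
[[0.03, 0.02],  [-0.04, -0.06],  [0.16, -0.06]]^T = [[0.03, -0.04, 0.16], [0.02, -0.06, -0.06]]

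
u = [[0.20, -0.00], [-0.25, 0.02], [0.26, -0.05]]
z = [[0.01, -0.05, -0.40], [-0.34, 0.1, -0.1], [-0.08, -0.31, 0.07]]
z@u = [[-0.09, 0.02], [-0.12, 0.01], [0.08, -0.01]]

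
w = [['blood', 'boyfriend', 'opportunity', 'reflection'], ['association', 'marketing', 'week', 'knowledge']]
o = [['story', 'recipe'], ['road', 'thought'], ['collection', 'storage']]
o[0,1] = 'recipe'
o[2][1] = 'storage'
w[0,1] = 'boyfriend'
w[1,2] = 'week'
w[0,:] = ['blood', 'boyfriend', 'opportunity', 'reflection']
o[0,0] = 'story'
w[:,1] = ['boyfriend', 'marketing']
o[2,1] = 'storage'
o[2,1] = 'storage'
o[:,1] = ['recipe', 'thought', 'storage']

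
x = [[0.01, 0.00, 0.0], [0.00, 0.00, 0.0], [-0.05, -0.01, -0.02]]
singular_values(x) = [0.06, 0.0, 0.0]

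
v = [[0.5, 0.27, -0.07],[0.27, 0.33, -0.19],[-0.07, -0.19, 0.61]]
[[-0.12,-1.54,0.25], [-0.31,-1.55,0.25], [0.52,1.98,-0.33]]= v@[[0.28, -1.73, 0.31], [-0.81, -1.88, 0.25], [0.63, 2.46, -0.42]]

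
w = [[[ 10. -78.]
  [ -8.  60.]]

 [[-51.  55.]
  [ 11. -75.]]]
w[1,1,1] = -75.0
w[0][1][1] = 60.0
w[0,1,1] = 60.0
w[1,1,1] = -75.0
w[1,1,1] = -75.0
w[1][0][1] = 55.0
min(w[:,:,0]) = -51.0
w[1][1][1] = -75.0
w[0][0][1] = -78.0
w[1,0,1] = 55.0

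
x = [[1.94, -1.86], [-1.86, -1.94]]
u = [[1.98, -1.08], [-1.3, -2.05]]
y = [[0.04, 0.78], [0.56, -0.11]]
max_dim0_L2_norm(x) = 2.69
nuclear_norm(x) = 5.38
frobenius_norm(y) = 0.97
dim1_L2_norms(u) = [2.26, 2.43]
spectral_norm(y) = 0.79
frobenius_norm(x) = 3.80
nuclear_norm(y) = 1.35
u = x + y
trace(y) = -0.07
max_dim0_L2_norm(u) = 2.37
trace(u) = -0.07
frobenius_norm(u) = 3.31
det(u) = -5.46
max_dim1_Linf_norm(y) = 0.78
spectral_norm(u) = 2.46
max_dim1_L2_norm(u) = 2.43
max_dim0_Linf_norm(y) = 0.78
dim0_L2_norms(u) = [2.37, 2.32]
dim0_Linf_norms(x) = [1.94, 1.94]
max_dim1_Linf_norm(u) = 2.05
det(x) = -7.22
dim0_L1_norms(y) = [0.6, 0.89]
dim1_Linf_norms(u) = [1.98, 2.05]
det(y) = -0.44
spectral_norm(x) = 2.69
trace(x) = 0.00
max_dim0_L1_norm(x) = 3.8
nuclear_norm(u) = 4.68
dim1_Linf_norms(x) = [1.94, 1.94]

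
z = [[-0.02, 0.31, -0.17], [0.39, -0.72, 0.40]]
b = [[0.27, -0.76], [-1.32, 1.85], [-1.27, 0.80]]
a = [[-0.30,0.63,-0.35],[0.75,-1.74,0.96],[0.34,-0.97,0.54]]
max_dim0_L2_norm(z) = 0.78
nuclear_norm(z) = 1.09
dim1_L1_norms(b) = [1.03, 3.17, 2.07]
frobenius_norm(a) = 2.54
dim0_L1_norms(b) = [2.86, 3.41]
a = b @ z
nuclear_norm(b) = 3.35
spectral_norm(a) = 2.54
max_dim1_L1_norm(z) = 1.51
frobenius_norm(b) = 2.84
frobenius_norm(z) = 0.98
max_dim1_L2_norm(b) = 2.27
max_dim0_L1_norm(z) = 1.03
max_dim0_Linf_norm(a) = 1.74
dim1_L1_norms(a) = [1.28, 3.45, 1.85]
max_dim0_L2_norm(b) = 2.15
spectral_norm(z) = 0.97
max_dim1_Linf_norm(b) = 1.85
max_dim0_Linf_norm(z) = 0.72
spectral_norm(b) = 2.78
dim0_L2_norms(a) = [0.88, 2.09, 1.16]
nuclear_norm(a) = 2.62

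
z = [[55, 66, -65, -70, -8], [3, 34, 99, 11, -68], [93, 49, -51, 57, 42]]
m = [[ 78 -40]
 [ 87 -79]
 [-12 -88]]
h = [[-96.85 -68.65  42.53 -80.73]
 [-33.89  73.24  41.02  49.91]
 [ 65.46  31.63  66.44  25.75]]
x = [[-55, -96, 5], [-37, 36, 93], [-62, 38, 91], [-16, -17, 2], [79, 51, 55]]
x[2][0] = -62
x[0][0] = -55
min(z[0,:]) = -70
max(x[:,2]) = 93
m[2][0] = -12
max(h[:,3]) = 49.91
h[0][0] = -96.85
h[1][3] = 49.91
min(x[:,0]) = -62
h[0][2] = 42.53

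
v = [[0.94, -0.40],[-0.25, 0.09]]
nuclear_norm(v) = 1.07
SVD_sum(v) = [[0.94, -0.4], [-0.24, 0.1]] + [[-0.0, -0.0], [-0.01, -0.01]]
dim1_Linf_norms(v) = [0.94, 0.25]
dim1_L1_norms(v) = [1.34, 0.34]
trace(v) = 1.03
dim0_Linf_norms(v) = [0.94, 0.4]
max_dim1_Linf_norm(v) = 0.94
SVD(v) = [[-0.97, 0.25], [0.25, 0.97]] @ diag([1.0554558764113875, 0.014590851540247163]) @ [[-0.92, 0.39], [-0.39, -0.92]]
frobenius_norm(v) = 1.06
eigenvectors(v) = [[0.97, 0.39], [-0.25, 0.92]]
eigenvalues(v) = [1.04, -0.01]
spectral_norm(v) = 1.06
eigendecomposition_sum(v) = [[0.94, -0.39], [-0.25, 0.1]] + [[-0.0,-0.01], [-0.00,-0.01]]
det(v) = -0.02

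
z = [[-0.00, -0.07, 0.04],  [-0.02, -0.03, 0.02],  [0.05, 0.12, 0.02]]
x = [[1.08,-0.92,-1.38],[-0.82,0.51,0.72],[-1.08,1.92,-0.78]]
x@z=[[-0.05, -0.21, -0.0], [0.03, 0.13, -0.01], [-0.08, -0.08, -0.02]]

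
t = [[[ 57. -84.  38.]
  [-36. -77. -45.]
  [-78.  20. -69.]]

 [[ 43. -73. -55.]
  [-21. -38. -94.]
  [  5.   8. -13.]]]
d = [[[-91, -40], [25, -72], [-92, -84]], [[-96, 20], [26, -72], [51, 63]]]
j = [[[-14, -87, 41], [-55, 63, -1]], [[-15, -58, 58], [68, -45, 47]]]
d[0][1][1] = -72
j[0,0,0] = -14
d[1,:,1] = [20, -72, 63]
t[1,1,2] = -94.0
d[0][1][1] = -72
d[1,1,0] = 26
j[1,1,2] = 47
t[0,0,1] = -84.0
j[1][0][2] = 58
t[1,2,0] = 5.0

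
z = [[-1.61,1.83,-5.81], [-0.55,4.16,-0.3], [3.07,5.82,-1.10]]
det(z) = 94.56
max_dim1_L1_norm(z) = 9.99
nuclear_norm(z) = 15.81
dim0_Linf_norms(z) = [3.07, 5.82, 5.81]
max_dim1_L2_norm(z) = 6.67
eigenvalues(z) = [(-1.37+4.55j), (-1.37-4.55j), (4.19+0j)]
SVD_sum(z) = [[0.61,  3.56,  -1.94], [0.54,  3.19,  -1.74], [0.89,  5.23,  -2.85]] + [[-2.38,-1.66,-3.79], [0.47,0.32,0.74], [1.34,0.93,2.13]] + [[0.17, -0.07, -0.07], [-1.56, 0.65, 0.7], [0.84, -0.35, -0.37]]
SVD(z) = [[0.50, -0.86, 0.09], [0.45, 0.17, -0.88], [0.74, 0.48, 0.47]] @ diag([8.164289117657255, 5.559340034722445, 2.083415844625268]) @ [[0.15, 0.87, -0.47], [0.50, 0.35, 0.79], [0.85, -0.35, -0.38]]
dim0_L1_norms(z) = [5.23, 11.81, 7.21]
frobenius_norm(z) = 10.09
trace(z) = 1.45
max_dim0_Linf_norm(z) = 5.82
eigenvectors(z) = [[0.79+0.00j, (0.79-0j), -0.36+0.00j], [0.06+0.02j, 0.06-0.02j, (0.72+0j)], [-0.01-0.61j, (-0.01+0.61j), 0.59+0.00j]]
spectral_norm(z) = 8.16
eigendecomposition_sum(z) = [[-0.88+2.12j, (1.89+1.73j), -2.88-0.83j],[-0.12+0.15j, 0.11+0.18j, (-0.21-0.13j)],[1.66+0.65j, 1.31-1.50j, (-0.6+2.24j)]] + [[(-0.88-2.12j), 1.89-1.73j, (-2.88+0.83j)], [(-0.12-0.15j), (0.11-0.18j), -0.21+0.13j], [(1.66-0.65j), 1.31+1.50j, (-0.6-2.24j)]] + [[0.15-0.00j, -1.96-0.00j, -0.06+0.00j],[-0.31+0.00j, (3.94+0j), 0.12-0.00j],[(-0.25+0j), (3.2+0j), 0.10-0.00j]]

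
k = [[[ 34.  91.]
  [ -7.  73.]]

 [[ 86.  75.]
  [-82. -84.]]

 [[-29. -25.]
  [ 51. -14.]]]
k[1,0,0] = 86.0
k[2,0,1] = -25.0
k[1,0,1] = 75.0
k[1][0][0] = 86.0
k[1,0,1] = 75.0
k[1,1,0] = -82.0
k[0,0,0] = 34.0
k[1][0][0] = 86.0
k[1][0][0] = 86.0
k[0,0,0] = 34.0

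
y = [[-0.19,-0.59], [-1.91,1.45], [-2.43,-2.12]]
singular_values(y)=[3.33, 2.33]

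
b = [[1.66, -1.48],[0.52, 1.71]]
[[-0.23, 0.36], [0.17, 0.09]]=b @ [[-0.04, 0.21], [0.11, -0.01]]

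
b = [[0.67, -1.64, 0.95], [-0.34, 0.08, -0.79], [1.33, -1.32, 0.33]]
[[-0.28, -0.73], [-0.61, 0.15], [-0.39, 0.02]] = b @ [[0.20, 0.56], [0.69, 0.45], [0.76, -0.39]]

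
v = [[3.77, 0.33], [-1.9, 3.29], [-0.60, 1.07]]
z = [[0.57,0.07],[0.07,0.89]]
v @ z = [[2.17,0.56],[-0.85,2.80],[-0.27,0.91]]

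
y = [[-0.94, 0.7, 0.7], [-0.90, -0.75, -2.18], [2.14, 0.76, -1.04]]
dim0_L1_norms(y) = [3.98, 2.21, 3.92]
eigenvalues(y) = [(-2.35+0j), (-0.19+1.53j), (-0.19-1.53j)]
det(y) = -5.57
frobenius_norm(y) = 3.77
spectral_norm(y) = 2.69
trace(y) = -2.73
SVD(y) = [[-0.42,0.09,0.9], [0.28,-0.94,0.22], [0.87,0.34,0.37]] @ diag([2.6891883183808303, 2.5134147267574303, 0.8235973528387215]) @ [[0.74, 0.06, -0.67], [0.59, 0.41, 0.70], [-0.31, 0.91, -0.27]]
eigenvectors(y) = [[(-0.57+0j), (0.05+0.31j), (0.05-0.31j)], [(0.53+0j), -0.82+0.00j, -0.82-0.00j], [0.63+0.00j, (0.19+0.44j), (0.19-0.44j)]]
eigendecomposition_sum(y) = [[-1.26+0.00j, (0.13+0j), (0.89-0j)], [(1.17-0j), (-0.12-0j), (-0.82+0j)], [(1.38-0j), -0.14-0.00j, (-0.97+0j)]] + [[0.16+0.38j, (0.29+0.08j), -0.09+0.28j], [(-1.03+0.26j), -0.31+0.70j, (-0.68-0.35j)], [(0.38+0.5j), 0.45+0.01j, (-0.03+0.45j)]] + [[(0.16-0.38j), 0.29-0.08j, (-0.09-0.28j)], [-1.03-0.26j, (-0.31-0.7j), (-0.68+0.35j)], [0.38-0.50j, (0.45-0.01j), (-0.03-0.45j)]]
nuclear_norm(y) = 6.03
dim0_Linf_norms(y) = [2.14, 0.76, 2.18]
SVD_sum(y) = [[-0.83, -0.07, 0.75],[0.55, 0.04, -0.50],[1.73, 0.14, -1.55]] + [[0.13, 0.09, 0.15], [-1.4, -0.96, -1.64], [0.51, 0.35, 0.59]] + [[-0.23, 0.68, -0.2], [-0.06, 0.16, -0.05], [-0.09, 0.28, -0.08]]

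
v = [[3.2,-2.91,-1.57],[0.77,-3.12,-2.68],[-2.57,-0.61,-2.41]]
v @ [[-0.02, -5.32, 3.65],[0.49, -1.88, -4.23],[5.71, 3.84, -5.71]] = [[-10.45, -17.58, 32.95], [-16.85, -8.52, 31.31], [-14.01, 5.56, 6.96]]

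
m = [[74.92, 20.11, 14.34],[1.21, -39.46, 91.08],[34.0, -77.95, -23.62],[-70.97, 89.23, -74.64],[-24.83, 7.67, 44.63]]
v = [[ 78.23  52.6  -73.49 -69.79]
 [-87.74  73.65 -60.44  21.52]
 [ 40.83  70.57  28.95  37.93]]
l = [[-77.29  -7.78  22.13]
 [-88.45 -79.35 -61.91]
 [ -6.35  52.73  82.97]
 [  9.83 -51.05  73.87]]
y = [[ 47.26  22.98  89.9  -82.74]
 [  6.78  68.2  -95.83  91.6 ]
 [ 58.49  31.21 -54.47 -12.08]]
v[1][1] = 73.65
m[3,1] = 89.23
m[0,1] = 20.11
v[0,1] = 52.6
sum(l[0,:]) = -62.94000000000001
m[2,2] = -23.62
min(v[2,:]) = 28.95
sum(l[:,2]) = 117.06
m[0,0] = 74.92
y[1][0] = 6.78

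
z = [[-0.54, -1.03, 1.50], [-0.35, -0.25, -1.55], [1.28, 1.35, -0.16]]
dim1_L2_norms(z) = [1.9, 1.61, 1.87]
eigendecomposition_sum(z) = [[(0.71+0j), (0.3+0j), (0.74+0j)],  [(-0.57-0j), (-0.24+0j), -0.60+0.00j],  [0.17+0.00j, (0.07+0j), 0.18+0.00j]] + [[(-0.63-0.81j), -0.67-1.15j, 0.38-0.49j], [0.11+0.84j, (-0+1.11j), -0.48+0.19j], [(0.55+0.43j), 0.64+0.65j, (-0.17+0.39j)]] + [[-0.63+0.81j, (-0.67+1.15j), 0.38+0.49j], [(0.11-0.84j), -0.00-1.11j, (-0.48-0.19j)], [(0.55-0.43j), 0.64-0.65j, (-0.17-0.39j)]]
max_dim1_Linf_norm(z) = 1.55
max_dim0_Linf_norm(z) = 1.55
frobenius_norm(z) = 3.11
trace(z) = -0.95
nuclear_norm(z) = 4.51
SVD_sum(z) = [[-0.79, -1.12, 1.27],  [0.32, 0.45, -0.52],  [0.62, 0.87, -0.99]] + [[0.17, 0.15, 0.24], [-0.74, -0.64, -1.02], [0.61, 0.53, 0.84]] + [[0.07, -0.07, -0.01], [0.07, -0.06, -0.01], [0.06, -0.05, -0.01]]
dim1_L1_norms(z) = [3.07, 2.15, 2.79]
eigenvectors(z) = [[0.77+0.00j, 0.68+0.00j, (0.68-0j)], [(-0.62+0j), (-0.49-0.29j), (-0.49+0.29j)], [(0.18+0j), (-0.45+0.12j), (-0.45-0.12j)]]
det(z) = 0.72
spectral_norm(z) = 2.49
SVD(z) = [[-0.75,  0.18,  0.64], [0.3,  -0.76,  0.57], [0.59,  0.62,  0.52]] @ diag([2.485775493291627, 1.8636535516844872, 0.15561374053908875]) @ [[0.42, 0.6, -0.68], [0.52, 0.46, 0.72], [0.74, -0.66, -0.12]]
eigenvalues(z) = [(0.65+0j), (-0.8+0.69j), (-0.8-0.69j)]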